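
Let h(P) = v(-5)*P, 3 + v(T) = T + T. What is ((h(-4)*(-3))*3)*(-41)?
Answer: 19188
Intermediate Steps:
v(T) = -3 + 2*T (v(T) = -3 + (T + T) = -3 + 2*T)
h(P) = -13*P (h(P) = (-3 + 2*(-5))*P = (-3 - 10)*P = -13*P)
((h(-4)*(-3))*3)*(-41) = ((-13*(-4)*(-3))*3)*(-41) = ((52*(-3))*3)*(-41) = -156*3*(-41) = -468*(-41) = 19188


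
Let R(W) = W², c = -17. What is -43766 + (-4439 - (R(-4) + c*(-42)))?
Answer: -48935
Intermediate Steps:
-43766 + (-4439 - (R(-4) + c*(-42))) = -43766 + (-4439 - ((-4)² - 17*(-42))) = -43766 + (-4439 - (16 + 714)) = -43766 + (-4439 - 1*730) = -43766 + (-4439 - 730) = -43766 - 5169 = -48935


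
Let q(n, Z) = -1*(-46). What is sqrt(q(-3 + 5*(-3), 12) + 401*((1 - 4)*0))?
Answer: sqrt(46) ≈ 6.7823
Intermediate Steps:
q(n, Z) = 46
sqrt(q(-3 + 5*(-3), 12) + 401*((1 - 4)*0)) = sqrt(46 + 401*((1 - 4)*0)) = sqrt(46 + 401*(-3*0)) = sqrt(46 + 401*0) = sqrt(46 + 0) = sqrt(46)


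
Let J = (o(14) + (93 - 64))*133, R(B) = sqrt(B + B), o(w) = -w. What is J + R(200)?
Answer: 2015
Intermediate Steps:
R(B) = sqrt(2)*sqrt(B) (R(B) = sqrt(2*B) = sqrt(2)*sqrt(B))
J = 1995 (J = (-1*14 + (93 - 64))*133 = (-14 + 29)*133 = 15*133 = 1995)
J + R(200) = 1995 + sqrt(2)*sqrt(200) = 1995 + sqrt(2)*(10*sqrt(2)) = 1995 + 20 = 2015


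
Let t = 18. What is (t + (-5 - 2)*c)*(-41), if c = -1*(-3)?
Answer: 123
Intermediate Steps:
c = 3
(t + (-5 - 2)*c)*(-41) = (18 + (-5 - 2)*3)*(-41) = (18 - 7*3)*(-41) = (18 - 21)*(-41) = -3*(-41) = 123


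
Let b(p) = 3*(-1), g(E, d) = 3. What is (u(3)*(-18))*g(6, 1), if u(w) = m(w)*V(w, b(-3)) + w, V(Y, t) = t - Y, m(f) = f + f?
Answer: 1782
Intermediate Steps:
m(f) = 2*f
b(p) = -3
u(w) = w + 2*w*(-3 - w) (u(w) = (2*w)*(-3 - w) + w = 2*w*(-3 - w) + w = w + 2*w*(-3 - w))
(u(3)*(-18))*g(6, 1) = ((3*(-5 - 2*3))*(-18))*3 = ((3*(-5 - 6))*(-18))*3 = ((3*(-11))*(-18))*3 = -33*(-18)*3 = 594*3 = 1782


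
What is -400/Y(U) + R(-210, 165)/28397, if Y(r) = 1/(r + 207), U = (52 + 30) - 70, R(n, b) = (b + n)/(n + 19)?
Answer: -475127245155/5423827 ≈ -87600.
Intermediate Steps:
R(n, b) = (b + n)/(19 + n)
U = 12 (U = 82 - 70 = 12)
Y(r) = 1/(207 + r)
-400/Y(U) + R(-210, 165)/28397 = -400/(1/(207 + 12)) + ((165 - 210)/(19 - 210))/28397 = -400/(1/219) + (-45/(-191))*(1/28397) = -400/1/219 - 1/191*(-45)*(1/28397) = -400*219 + (45/191)*(1/28397) = -87600 + 45/5423827 = -475127245155/5423827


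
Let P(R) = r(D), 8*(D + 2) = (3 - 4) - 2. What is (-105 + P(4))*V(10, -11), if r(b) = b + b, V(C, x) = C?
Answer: -2195/2 ≈ -1097.5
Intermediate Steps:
D = -19/8 (D = -2 + ((3 - 4) - 2)/8 = -2 + (-1 - 2)/8 = -2 + (⅛)*(-3) = -2 - 3/8 = -19/8 ≈ -2.3750)
r(b) = 2*b
P(R) = -19/4 (P(R) = 2*(-19/8) = -19/4)
(-105 + P(4))*V(10, -11) = (-105 - 19/4)*10 = -439/4*10 = -2195/2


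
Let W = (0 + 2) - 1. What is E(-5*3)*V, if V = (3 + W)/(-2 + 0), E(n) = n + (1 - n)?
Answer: -2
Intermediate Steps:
W = 1 (W = 2 - 1 = 1)
E(n) = 1
V = -2 (V = (3 + 1)/(-2 + 0) = 4/(-2) = 4*(-½) = -2)
E(-5*3)*V = 1*(-2) = -2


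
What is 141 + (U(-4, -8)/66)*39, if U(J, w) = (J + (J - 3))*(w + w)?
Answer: 245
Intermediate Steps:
U(J, w) = 2*w*(-3 + 2*J) (U(J, w) = (J + (-3 + J))*(2*w) = (-3 + 2*J)*(2*w) = 2*w*(-3 + 2*J))
141 + (U(-4, -8)/66)*39 = 141 + ((2*(-8)*(-3 + 2*(-4)))/66)*39 = 141 + ((2*(-8)*(-3 - 8))*(1/66))*39 = 141 + ((2*(-8)*(-11))*(1/66))*39 = 141 + (176*(1/66))*39 = 141 + (8/3)*39 = 141 + 104 = 245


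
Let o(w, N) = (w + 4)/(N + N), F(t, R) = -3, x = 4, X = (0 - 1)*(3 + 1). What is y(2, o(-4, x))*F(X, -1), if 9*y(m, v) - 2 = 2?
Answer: -4/3 ≈ -1.3333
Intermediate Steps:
X = -4 (X = -1*4 = -4)
o(w, N) = (4 + w)/(2*N) (o(w, N) = (4 + w)/((2*N)) = (4 + w)*(1/(2*N)) = (4 + w)/(2*N))
y(m, v) = 4/9 (y(m, v) = 2/9 + (⅑)*2 = 2/9 + 2/9 = 4/9)
y(2, o(-4, x))*F(X, -1) = (4/9)*(-3) = -4/3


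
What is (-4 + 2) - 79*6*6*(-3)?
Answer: 8530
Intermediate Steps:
(-4 + 2) - 79*6*6*(-3) = -2 - 2844*(-3) = -2 - 79*(-108) = -2 + 8532 = 8530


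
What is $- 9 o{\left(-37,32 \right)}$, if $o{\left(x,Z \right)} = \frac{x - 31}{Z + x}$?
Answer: $- \frac{612}{5} \approx -122.4$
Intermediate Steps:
$o{\left(x,Z \right)} = \frac{-31 + x}{Z + x}$
$- 9 o{\left(-37,32 \right)} = - 9 \frac{-31 - 37}{32 - 37} = - 9 \frac{1}{-5} \left(-68\right) = - 9 \left(\left(- \frac{1}{5}\right) \left(-68\right)\right) = \left(-9\right) \frac{68}{5} = - \frac{612}{5}$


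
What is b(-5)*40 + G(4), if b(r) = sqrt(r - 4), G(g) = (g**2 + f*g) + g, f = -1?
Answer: 16 + 120*I ≈ 16.0 + 120.0*I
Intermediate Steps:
G(g) = g**2 (G(g) = (g**2 - g) + g = g**2)
b(r) = sqrt(-4 + r)
b(-5)*40 + G(4) = sqrt(-4 - 5)*40 + 4**2 = sqrt(-9)*40 + 16 = (3*I)*40 + 16 = 120*I + 16 = 16 + 120*I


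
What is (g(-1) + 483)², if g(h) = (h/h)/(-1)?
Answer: 232324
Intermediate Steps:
g(h) = -1 (g(h) = 1*(-1) = -1)
(g(-1) + 483)² = (-1 + 483)² = 482² = 232324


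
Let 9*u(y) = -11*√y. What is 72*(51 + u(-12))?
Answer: 3672 - 176*I*√3 ≈ 3672.0 - 304.84*I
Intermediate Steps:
u(y) = -11*√y/9 (u(y) = (-11*√y)/9 = -11*√y/9)
72*(51 + u(-12)) = 72*(51 - 22*I*√3/9) = 3672 - 176*I*√3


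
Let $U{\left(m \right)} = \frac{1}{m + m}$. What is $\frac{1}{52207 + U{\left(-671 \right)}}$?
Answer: $\frac{1342}{70061793} \approx 1.9155 \cdot 10^{-5}$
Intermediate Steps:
$U{\left(m \right)} = \frac{1}{2 m}$
$\frac{1}{52207 + U{\left(-671 \right)}} = \frac{1}{52207 + \frac{1}{2 \left(-671\right)}} = \frac{1}{52207 + \frac{1}{2} \left(- \frac{1}{671}\right)} = \frac{1}{52207 - \frac{1}{1342}} = \frac{1}{\frac{70061793}{1342}} = \frac{1342}{70061793}$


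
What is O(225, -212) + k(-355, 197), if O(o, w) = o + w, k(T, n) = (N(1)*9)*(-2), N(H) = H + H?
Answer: -23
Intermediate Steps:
N(H) = 2*H
k(T, n) = -36 (k(T, n) = ((2*1)*9)*(-2) = (2*9)*(-2) = 18*(-2) = -36)
O(225, -212) + k(-355, 197) = (225 - 212) - 36 = 13 - 36 = -23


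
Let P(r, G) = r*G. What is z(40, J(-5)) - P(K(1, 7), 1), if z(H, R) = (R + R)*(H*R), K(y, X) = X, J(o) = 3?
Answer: 713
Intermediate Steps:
z(H, R) = 2*H*R² (z(H, R) = (2*R)*(H*R) = 2*H*R²)
P(r, G) = G*r
z(40, J(-5)) - P(K(1, 7), 1) = 2*40*3² - 7 = 2*40*9 - 1*7 = 720 - 7 = 713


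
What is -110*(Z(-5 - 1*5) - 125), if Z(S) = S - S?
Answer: 13750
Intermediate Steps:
Z(S) = 0
-110*(Z(-5 - 1*5) - 125) = -110*(0 - 125) = -110*(-125) = 13750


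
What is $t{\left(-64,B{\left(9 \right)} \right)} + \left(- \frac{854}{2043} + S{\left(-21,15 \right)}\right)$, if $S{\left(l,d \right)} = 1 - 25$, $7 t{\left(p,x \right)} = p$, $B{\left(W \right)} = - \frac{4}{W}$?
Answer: $- \frac{479954}{14301} \approx -33.561$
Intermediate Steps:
$t{\left(p,x \right)} = \frac{p}{7}$
$S{\left(l,d \right)} = -24$
$t{\left(-64,B{\left(9 \right)} \right)} + \left(- \frac{854}{2043} + S{\left(-21,15 \right)}\right) = \frac{1}{7} \left(-64\right) - \left(24 + \frac{854}{2043}\right) = - \frac{64}{7} - \frac{49886}{2043} = - \frac{479954}{14301}$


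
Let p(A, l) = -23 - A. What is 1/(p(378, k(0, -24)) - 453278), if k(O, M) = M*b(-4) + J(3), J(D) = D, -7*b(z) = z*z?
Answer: -1/453679 ≈ -2.2042e-6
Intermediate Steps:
b(z) = -z²/7 (b(z) = -z*z/7 = -z²/7)
k(O, M) = 3 - 16*M/7 (k(O, M) = M*(-⅐*(-4)²) + 3 = M*(-⅐*16) + 3 = M*(-16/7) + 3 = -16*M/7 + 3 = 3 - 16*M/7)
1/(p(378, k(0, -24)) - 453278) = 1/((-23 - 1*378) - 453278) = 1/((-23 - 378) - 453278) = 1/(-401 - 453278) = 1/(-453679) = -1/453679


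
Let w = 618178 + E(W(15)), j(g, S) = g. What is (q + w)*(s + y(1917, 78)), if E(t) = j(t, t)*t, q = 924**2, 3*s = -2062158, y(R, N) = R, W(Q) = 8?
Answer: -1009022706442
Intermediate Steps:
s = -687386 (s = (1/3)*(-2062158) = -687386)
q = 853776
E(t) = t**2 (E(t) = t*t = t**2)
w = 618242 (w = 618178 + 8**2 = 618178 + 64 = 618242)
(q + w)*(s + y(1917, 78)) = (853776 + 618242)*(-687386 + 1917) = 1472018*(-685469) = -1009022706442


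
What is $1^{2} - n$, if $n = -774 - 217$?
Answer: $992$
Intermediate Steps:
$n = -991$
$1^{2} - n = 1^{2} - -991 = 1 + 991 = 992$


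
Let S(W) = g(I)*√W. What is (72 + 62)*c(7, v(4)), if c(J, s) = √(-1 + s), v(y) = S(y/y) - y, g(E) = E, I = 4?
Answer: 134*I ≈ 134.0*I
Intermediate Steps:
S(W) = 4*√W
v(y) = 4 - y (v(y) = 4*√(y/y) - y = 4*√1 - y = 4*1 - y = 4 - y)
(72 + 62)*c(7, v(4)) = (72 + 62)*√(-1 + (4 - 1*4)) = 134*√(-1 + (4 - 4)) = 134*√(-1 + 0) = 134*√(-1) = 134*I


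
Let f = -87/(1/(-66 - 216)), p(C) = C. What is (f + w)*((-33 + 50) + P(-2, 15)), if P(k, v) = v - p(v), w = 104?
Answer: 418846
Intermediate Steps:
P(k, v) = 0 (P(k, v) = v - v = 0)
f = 24534 (f = -87/(1/(-282)) = -87/(-1/282) = -87*(-282) = 24534)
(f + w)*((-33 + 50) + P(-2, 15)) = (24534 + 104)*((-33 + 50) + 0) = 24638*(17 + 0) = 24638*17 = 418846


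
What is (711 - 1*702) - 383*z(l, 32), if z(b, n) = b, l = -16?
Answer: 6137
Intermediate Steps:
(711 - 1*702) - 383*z(l, 32) = (711 - 1*702) - 383*(-16) = (711 - 702) + 6128 = 9 + 6128 = 6137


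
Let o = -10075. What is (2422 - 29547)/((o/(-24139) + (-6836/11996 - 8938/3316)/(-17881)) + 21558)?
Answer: -58215926921348278250/46268875982943210741 ≈ -1.2582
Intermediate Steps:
(2422 - 29547)/((o/(-24139) + (-6836/11996 - 8938/3316)/(-17881)) + 21558) = (2422 - 29547)/((-10075/(-24139) + (-6836/11996 - 8938/3316)/(-17881)) + 21558) = -27125/((-10075*(-1/24139) + (-6836*1/11996 - 8938*1/3316)*(-1/17881)) + 21558) = -27125/((10075/24139 + (-1709/2999 - 4469/1658)*(-1/17881)) + 21558) = -27125/((10075/24139 - 16236053/4972342*(-1/17881)) + 21558) = -27125/((10075/24139 + 16236053/88910447302) + 21558) = -27125/(896164678651017/2146209287422978 + 21558) = -27125/46268875982943210741/2146209287422978 = -27125*2146209287422978/46268875982943210741 = -58215926921348278250/46268875982943210741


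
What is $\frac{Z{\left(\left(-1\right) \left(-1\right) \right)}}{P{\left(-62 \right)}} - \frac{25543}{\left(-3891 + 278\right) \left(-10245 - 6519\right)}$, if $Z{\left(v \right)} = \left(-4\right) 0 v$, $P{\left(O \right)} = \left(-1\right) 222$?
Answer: $- \frac{25543}{60568332} \approx -0.00042172$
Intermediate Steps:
$P{\left(O \right)} = -222$
$Z{\left(v \right)} = 0$ ($Z{\left(v \right)} = 0 v = 0$)
$\frac{Z{\left(\left(-1\right) \left(-1\right) \right)}}{P{\left(-62 \right)}} - \frac{25543}{\left(-3891 + 278\right) \left(-10245 - 6519\right)} = \frac{0}{-222} - \frac{25543}{\left(-3891 + 278\right) \left(-10245 - 6519\right)} = 0 \left(- \frac{1}{222}\right) - \frac{25543}{\left(-3613\right) \left(-16764\right)} = 0 - \frac{25543}{60568332} = - \frac{25543}{60568332}$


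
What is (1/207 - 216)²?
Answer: 1999073521/42849 ≈ 46654.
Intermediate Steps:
(1/207 - 216)² = (-44711/207)² = 1999073521/42849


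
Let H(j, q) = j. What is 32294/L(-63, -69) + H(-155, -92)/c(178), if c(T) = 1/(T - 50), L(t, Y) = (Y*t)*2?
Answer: -86228333/4347 ≈ -19836.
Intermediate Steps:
L(t, Y) = 2*Y*t
c(T) = 1/(-50 + T)
32294/L(-63, -69) + H(-155, -92)/c(178) = 32294/((2*(-69)*(-63))) - 155/(1/(-50 + 178)) = 32294/8694 - 155/(1/128) = 32294*(1/8694) - 155/1/128 = 16147/4347 - 155*128 = 16147/4347 - 19840 = -86228333/4347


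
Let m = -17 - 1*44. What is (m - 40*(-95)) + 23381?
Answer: 27120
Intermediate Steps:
m = -61 (m = -17 - 44 = -61)
(m - 40*(-95)) + 23381 = (-61 - 40*(-95)) + 23381 = (-61 + 3800) + 23381 = 3739 + 23381 = 27120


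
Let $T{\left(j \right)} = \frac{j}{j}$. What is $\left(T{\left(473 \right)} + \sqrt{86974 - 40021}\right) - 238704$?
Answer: $-238703 + 3 \sqrt{5217} \approx -2.3849 \cdot 10^{5}$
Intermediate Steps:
$T{\left(j \right)} = 1$
$\left(T{\left(473 \right)} + \sqrt{86974 - 40021}\right) - 238704 = \left(1 + \sqrt{86974 - 40021}\right) - 238704 = \left(1 + \sqrt{46953}\right) - 238704 = \left(1 + 3 \sqrt{5217}\right) - 238704 = -238703 + 3 \sqrt{5217}$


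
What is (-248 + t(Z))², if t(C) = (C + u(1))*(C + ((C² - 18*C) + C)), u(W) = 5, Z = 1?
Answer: 114244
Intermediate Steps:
t(C) = (5 + C)*(C² - 16*C) (t(C) = (C + 5)*(C + ((C² - 18*C) + C)) = (5 + C)*(C + (C² - 17*C)) = (5 + C)*(C² - 16*C))
(-248 + t(Z))² = (-248 + 1*(-80 + 1² - 11*1))² = (-248 + 1*(-80 + 1 - 11))² = (-248 + 1*(-90))² = (-248 - 90)² = (-338)² = 114244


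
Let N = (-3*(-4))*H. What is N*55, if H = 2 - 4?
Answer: -1320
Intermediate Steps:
H = -2
N = -24 (N = -3*(-4)*(-2) = 12*(-2) = -24)
N*55 = -24*55 = -1320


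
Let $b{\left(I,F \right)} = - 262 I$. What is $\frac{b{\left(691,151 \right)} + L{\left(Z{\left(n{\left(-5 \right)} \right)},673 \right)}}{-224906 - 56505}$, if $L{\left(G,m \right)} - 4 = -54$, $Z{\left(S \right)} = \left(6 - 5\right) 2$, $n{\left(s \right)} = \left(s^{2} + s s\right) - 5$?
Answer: $\frac{181092}{281411} \approx 0.64351$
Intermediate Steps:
$n{\left(s \right)} = -5 + 2 s^{2}$ ($n{\left(s \right)} = \left(s^{2} + s^{2}\right) - 5 = 2 s^{2} - 5 = -5 + 2 s^{2}$)
$Z{\left(S \right)} = 2$ ($Z{\left(S \right)} = 1 \cdot 2 = 2$)
$L{\left(G,m \right)} = -50$ ($L{\left(G,m \right)} = 4 - 54 = -50$)
$\frac{b{\left(691,151 \right)} + L{\left(Z{\left(n{\left(-5 \right)} \right)},673 \right)}}{-224906 - 56505} = \frac{\left(-262\right) 691 - 50}{-224906 - 56505} = \frac{-181042 - 50}{-281411} = \left(-181092\right) \left(- \frac{1}{281411}\right) = \frac{181092}{281411}$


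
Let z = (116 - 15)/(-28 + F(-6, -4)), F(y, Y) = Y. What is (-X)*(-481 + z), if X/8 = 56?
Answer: 216902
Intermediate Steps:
X = 448 (X = 8*56 = 448)
z = -101/32 (z = (116 - 15)/(-28 - 4) = 101/(-32) = 101*(-1/32) = -101/32 ≈ -3.1563)
(-X)*(-481 + z) = (-1*448)*(-481 - 101/32) = -448*(-15493/32) = 216902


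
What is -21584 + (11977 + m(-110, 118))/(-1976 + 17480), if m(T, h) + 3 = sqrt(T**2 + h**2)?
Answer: -167313181/7752 + sqrt(6506)/7752 ≈ -21583.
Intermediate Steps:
m(T, h) = -3 + sqrt(T**2 + h**2)
-21584 + (11977 + m(-110, 118))/(-1976 + 17480) = -21584 + (11977 + (-3 + sqrt((-110)**2 + 118**2)))/(-1976 + 17480) = -21584 + (11977 + (-3 + sqrt(12100 + 13924)))/15504 = -21584 + (11977 + (-3 + sqrt(26024)))*(1/15504) = -21584 + (11977 + (-3 + 2*sqrt(6506)))*(1/15504) = -21584 + (11974 + 2*sqrt(6506))*(1/15504) = -21584 + (5987/7752 + sqrt(6506)/7752) = -167313181/7752 + sqrt(6506)/7752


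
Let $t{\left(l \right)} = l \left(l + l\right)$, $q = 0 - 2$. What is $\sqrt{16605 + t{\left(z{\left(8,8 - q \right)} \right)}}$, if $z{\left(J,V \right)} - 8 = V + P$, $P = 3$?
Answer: $3 \sqrt{1943} \approx 132.24$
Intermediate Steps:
$q = -2$ ($q = 0 - 2 = -2$)
$z{\left(J,V \right)} = 11 + V$ ($z{\left(J,V \right)} = 8 + \left(V + 3\right) = 8 + \left(3 + V\right) = 11 + V$)
$t{\left(l \right)} = 2 l^{2}$ ($t{\left(l \right)} = l 2 l = 2 l^{2}$)
$\sqrt{16605 + t{\left(z{\left(8,8 - q \right)} \right)}} = \sqrt{16605 + 2 \left(11 + \left(8 - -2\right)\right)^{2}} = \sqrt{16605 + 2 \left(11 + \left(8 + 2\right)\right)^{2}} = \sqrt{16605 + 2 \left(11 + 10\right)^{2}} = \sqrt{16605 + 2 \cdot 21^{2}} = \sqrt{16605 + 2 \cdot 441} = \sqrt{16605 + 882} = \sqrt{17487} = 3 \sqrt{1943}$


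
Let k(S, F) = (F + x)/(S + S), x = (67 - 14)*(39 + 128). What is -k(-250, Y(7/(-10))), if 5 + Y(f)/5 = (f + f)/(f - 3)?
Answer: 81658/4625 ≈ 17.656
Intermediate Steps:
x = 8851 (x = 53*167 = 8851)
Y(f) = -25 + 10*f/(-3 + f) (Y(f) = -25 + 5*((f + f)/(f - 3)) = -25 + 5*((2*f)/(-3 + f)) = -25 + 5*(2*f/(-3 + f)) = -25 + 10*f/(-3 + f))
k(S, F) = (8851 + F)/(2*S) (k(S, F) = (F + 8851)/(S + S) = (8851 + F)/((2*S)) = (8851 + F)*(1/(2*S)) = (8851 + F)/(2*S))
-k(-250, Y(7/(-10))) = -(8851 + 15*(5 - 7/(-10))/(-3 + 7/(-10)))/(2*(-250)) = -(-1)*(8851 + 15*(5 - 7*(-1)/10)/(-3 + 7*(-1/10)))/(2*250) = -(-1)*(8851 + 15*(5 - 1*(-7/10))/(-3 - 7/10))/(2*250) = -(-1)*(8851 + 15*(5 + 7/10)/(-37/10))/(2*250) = -(-1)*(8851 + 15*(-10/37)*(57/10))/(2*250) = -(-1)*(8851 - 855/37)/(2*250) = -(-1)*326632/(2*250*37) = -1*(-81658/4625) = 81658/4625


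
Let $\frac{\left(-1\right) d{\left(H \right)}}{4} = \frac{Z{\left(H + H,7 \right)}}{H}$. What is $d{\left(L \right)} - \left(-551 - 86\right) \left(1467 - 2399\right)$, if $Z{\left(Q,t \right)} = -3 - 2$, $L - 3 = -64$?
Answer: $- \frac{36214744}{61} \approx -5.9368 \cdot 10^{5}$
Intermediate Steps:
$L = -61$ ($L = 3 - 64 = -61$)
$Z{\left(Q,t \right)} = -5$
$d{\left(H \right)} = \frac{20}{H}$ ($d{\left(H \right)} = - 4 \left(- \frac{5}{H}\right) = \frac{20}{H}$)
$d{\left(L \right)} - \left(-551 - 86\right) \left(1467 - 2399\right) = \frac{20}{-61} - \left(-551 - 86\right) \left(1467 - 2399\right) = 20 \left(- \frac{1}{61}\right) - \left(-637\right) \left(-932\right) = - \frac{20}{61} - 593684 = - \frac{36214744}{61}$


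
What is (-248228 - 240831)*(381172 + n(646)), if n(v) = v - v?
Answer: -186415597148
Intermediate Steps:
n(v) = 0
(-248228 - 240831)*(381172 + n(646)) = (-248228 - 240831)*(381172 + 0) = -489059*381172 = -186415597148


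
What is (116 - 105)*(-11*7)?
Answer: -847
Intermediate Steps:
(116 - 105)*(-11*7) = 11*(-77) = -847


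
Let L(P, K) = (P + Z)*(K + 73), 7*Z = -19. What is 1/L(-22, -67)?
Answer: -7/1038 ≈ -0.0067437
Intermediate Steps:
Z = -19/7 (Z = (⅐)*(-19) = -19/7 ≈ -2.7143)
L(P, K) = (73 + K)*(-19/7 + P) (L(P, K) = (P - 19/7)*(K + 73) = (-19/7 + P)*(73 + K) = (73 + K)*(-19/7 + P))
1/L(-22, -67) = 1/(-1387/7 + 73*(-22) - 19/7*(-67) - 67*(-22)) = 1/(-1387/7 - 1606 + 1273/7 + 1474) = 1/(-1038/7) = -7/1038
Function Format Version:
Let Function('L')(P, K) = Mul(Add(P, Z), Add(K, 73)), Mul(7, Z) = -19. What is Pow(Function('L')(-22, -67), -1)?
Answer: Rational(-7, 1038) ≈ -0.0067437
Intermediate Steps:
Z = Rational(-19, 7) (Z = Mul(Rational(1, 7), -19) = Rational(-19, 7) ≈ -2.7143)
Function('L')(P, K) = Mul(Add(73, K), Add(Rational(-19, 7), P)) (Function('L')(P, K) = Mul(Add(P, Rational(-19, 7)), Add(K, 73)) = Mul(Add(Rational(-19, 7), P), Add(73, K)) = Mul(Add(73, K), Add(Rational(-19, 7), P)))
Pow(Function('L')(-22, -67), -1) = Pow(Add(Rational(-1387, 7), Mul(73, -22), Mul(Rational(-19, 7), -67), Mul(-67, -22)), -1) = Pow(Add(Rational(-1387, 7), -1606, Rational(1273, 7), 1474), -1) = Pow(Rational(-1038, 7), -1) = Rational(-7, 1038)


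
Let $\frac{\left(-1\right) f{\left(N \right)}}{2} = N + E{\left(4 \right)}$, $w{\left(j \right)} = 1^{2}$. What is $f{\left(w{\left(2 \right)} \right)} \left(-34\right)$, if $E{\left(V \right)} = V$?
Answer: $340$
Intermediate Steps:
$w{\left(j \right)} = 1$
$f{\left(N \right)} = -8 - 2 N$ ($f{\left(N \right)} = - 2 \left(N + 4\right) = - 2 \left(4 + N\right) = -8 - 2 N$)
$f{\left(w{\left(2 \right)} \right)} \left(-34\right) = \left(-8 - 2\right) \left(-34\right) = \left(-10\right) \left(-34\right) = 340$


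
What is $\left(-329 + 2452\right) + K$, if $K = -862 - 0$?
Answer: $1261$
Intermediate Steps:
$K = -862$ ($K = -862 + 0 = -862$)
$\left(-329 + 2452\right) + K = \left(-329 + 2452\right) - 862 = 2123 - 862 = 1261$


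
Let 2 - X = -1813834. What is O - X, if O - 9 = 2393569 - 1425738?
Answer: -845996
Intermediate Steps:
X = 1813836 (X = 2 - 1*(-1813834) = 2 + 1813834 = 1813836)
O = 967840 (O = 9 + (2393569 - 1425738) = 9 + 967831 = 967840)
O - X = 967840 - 1*1813836 = 967840 - 1813836 = -845996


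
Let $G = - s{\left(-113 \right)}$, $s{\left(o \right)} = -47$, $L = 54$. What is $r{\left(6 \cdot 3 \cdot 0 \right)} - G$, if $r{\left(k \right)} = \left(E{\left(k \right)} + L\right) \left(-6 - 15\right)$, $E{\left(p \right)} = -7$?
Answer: $-1034$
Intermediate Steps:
$r{\left(k \right)} = -987$ ($r{\left(k \right)} = \left(-7 + 54\right) \left(-6 - 15\right) = 47 \left(-21\right) = -987$)
$G = 47$ ($G = \left(-1\right) \left(-47\right) = 47$)
$r{\left(6 \cdot 3 \cdot 0 \right)} - G = -987 - 47 = -1034$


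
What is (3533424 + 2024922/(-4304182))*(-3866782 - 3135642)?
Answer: -53248175539381546152/2152091 ≈ -2.4743e+13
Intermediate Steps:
(3533424 + 2024922/(-4304182))*(-3866782 - 3135642) = (3533424 + 2024922*(-1/4304182))*(-7002424) = (3533424 - 1012461/2152091)*(-7002424) = (7604248977123/2152091)*(-7002424) = -53248175539381546152/2152091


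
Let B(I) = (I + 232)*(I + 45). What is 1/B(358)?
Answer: 1/237770 ≈ 4.2057e-6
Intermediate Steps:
B(I) = (45 + I)*(232 + I) (B(I) = (232 + I)*(45 + I) = (45 + I)*(232 + I))
1/B(358) = 1/(10440 + 358² + 277*358) = 1/(10440 + 128164 + 99166) = 1/237770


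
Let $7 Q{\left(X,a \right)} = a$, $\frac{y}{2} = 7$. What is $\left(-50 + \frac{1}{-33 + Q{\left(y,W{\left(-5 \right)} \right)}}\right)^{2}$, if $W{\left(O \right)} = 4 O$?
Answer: $\frac{157678249}{63001} \approx 2502.8$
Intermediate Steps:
$y = 14$ ($y = 2 \cdot 7 = 14$)
$Q{\left(X,a \right)} = \frac{a}{7}$
$\left(-50 + \frac{1}{-33 + Q{\left(y,W{\left(-5 \right)} \right)}}\right)^{2} = \left(-50 + \frac{1}{-33 + \frac{4 \left(-5\right)}{7}}\right)^{2} = \left(-50 + \frac{1}{-33 + \frac{1}{7} \left(-20\right)}\right)^{2} = \left(-50 + \frac{1}{-33 - \frac{20}{7}}\right)^{2} = \left(-50 + \frac{1}{- \frac{251}{7}}\right)^{2} = \left(-50 - \frac{7}{251}\right)^{2} = \left(- \frac{12557}{251}\right)^{2} = \frac{157678249}{63001}$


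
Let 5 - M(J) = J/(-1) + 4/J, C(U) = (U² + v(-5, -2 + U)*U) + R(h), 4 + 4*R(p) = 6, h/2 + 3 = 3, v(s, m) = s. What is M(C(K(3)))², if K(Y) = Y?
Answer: 25/484 ≈ 0.051653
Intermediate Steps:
h = 0 (h = -6 + 2*3 = -6 + 6 = 0)
R(p) = ½ (R(p) = -1 + (¼)*6 = -1 + 3/2 = ½)
C(U) = ½ + U² - 5*U (C(U) = (U² - 5*U) + ½ = ½ + U² - 5*U)
M(J) = 5 + J - 4/J (M(J) = 5 - (J/(-1) + 4/J) = 5 - (J*(-1) + 4/J) = 5 - (-J + 4/J) = 5 + (J - 4/J) = 5 + J - 4/J)
M(C(K(3)))² = (5 + (½ + 3² - 5*3) - 4/(½ + 3² - 5*3))² = (5 + (½ + 9 - 15) - 4/(½ + 9 - 15))² = (5 - 11/2 - 4/(-11/2))² = (5 - 11/2 - 4*(-2/11))² = (5 - 11/2 + 8/11)² = (5/22)² = 25/484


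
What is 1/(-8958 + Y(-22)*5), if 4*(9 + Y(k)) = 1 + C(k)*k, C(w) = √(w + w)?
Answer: -144028/1297036449 + 880*I*√11/1297036449 ≈ -0.00011104 + 2.2502e-6*I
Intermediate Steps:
C(w) = √2*√w (C(w) = √(2*w) = √2*√w)
Y(k) = -35/4 + √2*k^(3/2)/4 (Y(k) = -9 + (1 + (√2*√k)*k)/4 = -9 + (1 + √2*k^(3/2))/4 = -9 + (¼ + √2*k^(3/2)/4) = -35/4 + √2*k^(3/2)/4)
1/(-8958 + Y(-22)*5) = 1/(-8958 + (-35/4 + √2*(-22)^(3/2)/4)*5) = 1/(-8958 + (-35/4 + √2*(-22*I*√22)/4)*5) = 1/(-8958 + (-35/4 - 11*I*√11)*5) = 1/(-8958 + (-175/4 - 55*I*√11)) = 1/(-36007/4 - 55*I*√11)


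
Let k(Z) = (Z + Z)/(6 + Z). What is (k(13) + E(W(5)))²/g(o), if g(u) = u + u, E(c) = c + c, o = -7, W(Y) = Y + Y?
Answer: -11774/361 ≈ -32.615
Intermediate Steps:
W(Y) = 2*Y
k(Z) = 2*Z/(6 + Z) (k(Z) = (2*Z)/(6 + Z) = 2*Z/(6 + Z))
E(c) = 2*c
g(u) = 2*u
(k(13) + E(W(5)))²/g(o) = (2*13/(6 + 13) + 2*(2*5))²/((2*(-7))) = (2*13/19 + 2*10)²/(-14) = (2*13*(1/19) + 20)²*(-1/14) = (26/19 + 20)²*(-1/14) = (406/19)²*(-1/14) = (164836/361)*(-1/14) = -11774/361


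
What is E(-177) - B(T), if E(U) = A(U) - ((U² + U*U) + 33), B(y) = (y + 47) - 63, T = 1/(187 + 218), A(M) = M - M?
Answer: -25383376/405 ≈ -62675.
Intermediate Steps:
A(M) = 0
T = 1/405 ≈ 0.0024691
B(y) = -16 + y (B(y) = (47 + y) - 63 = -16 + y)
E(U) = -33 - 2*U² (E(U) = 0 - ((U² + U*U) + 33) = 0 - ((U² + U²) + 33) = 0 - (2*U² + 33) = 0 - (33 + 2*U²) = 0 + (-33 - 2*U²) = -33 - 2*U²)
E(-177) - B(T) = (-33 - 2*(-177)²) - (-16 + 1/405) = (-33 - 2*31329) - 1*(-6479/405) = (-33 - 62658) + 6479/405 = -62691 + 6479/405 = -25383376/405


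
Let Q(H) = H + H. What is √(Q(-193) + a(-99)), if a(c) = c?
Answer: I*√485 ≈ 22.023*I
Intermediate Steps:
Q(H) = 2*H
√(Q(-193) + a(-99)) = √(2*(-193) - 99) = √(-386 - 99) = √(-485) = I*√485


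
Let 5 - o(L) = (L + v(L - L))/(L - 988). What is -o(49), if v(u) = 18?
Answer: -4762/939 ≈ -5.0714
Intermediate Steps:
o(L) = 5 - (18 + L)/(-988 + L) (o(L) = 5 - (L + 18)/(L - 988) = 5 - (18 + L)/(-988 + L))
-o(49) = -2*(-2479 + 2*49)/(-988 + 49) = -2*(-2479 + 98)/(-939) = -2*(-1)*(-2381)/939 = -1*4762/939 = -4762/939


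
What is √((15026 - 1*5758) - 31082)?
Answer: I*√21814 ≈ 147.7*I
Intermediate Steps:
√((15026 - 1*5758) - 31082) = √((15026 - 5758) - 31082) = √(9268 - 31082) = √(-21814) = I*√21814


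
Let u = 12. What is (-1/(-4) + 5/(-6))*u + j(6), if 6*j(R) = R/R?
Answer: -41/6 ≈ -6.8333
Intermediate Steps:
j(R) = ⅙ (j(R) = (R/R)/6 = (⅙)*1 = ⅙)
(-1/(-4) + 5/(-6))*u + j(6) = (-1/(-4) + 5/(-6))*12 + ⅙ = (-1*(-¼) + 5*(-⅙))*12 + ⅙ = (¼ - ⅚)*12 + ⅙ = -7/12*12 + ⅙ = -7 + ⅙ = -41/6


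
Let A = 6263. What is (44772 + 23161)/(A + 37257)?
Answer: 67933/43520 ≈ 1.5610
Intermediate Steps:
(44772 + 23161)/(A + 37257) = (44772 + 23161)/(6263 + 37257) = 67933/43520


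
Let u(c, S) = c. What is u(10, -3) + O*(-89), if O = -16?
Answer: 1434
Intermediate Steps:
u(10, -3) + O*(-89) = 10 - 16*(-89) = 10 + 1424 = 1434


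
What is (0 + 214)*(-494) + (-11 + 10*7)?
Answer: -105657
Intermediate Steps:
(0 + 214)*(-494) + (-11 + 10*7) = 214*(-494) + (-11 + 70) = -105716 + 59 = -105657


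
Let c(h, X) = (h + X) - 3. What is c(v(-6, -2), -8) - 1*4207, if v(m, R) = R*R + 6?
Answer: -4208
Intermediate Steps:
v(m, R) = 6 + R² (v(m, R) = R² + 6 = 6 + R²)
c(h, X) = -3 + X + h (c(h, X) = (X + h) - 3 = -3 + X + h)
c(v(-6, -2), -8) - 1*4207 = (-3 - 8 + (6 + (-2)²)) - 1*4207 = (-3 - 8 + (6 + 4)) - 4207 = (-3 - 8 + 10) - 4207 = -1 - 4207 = -4208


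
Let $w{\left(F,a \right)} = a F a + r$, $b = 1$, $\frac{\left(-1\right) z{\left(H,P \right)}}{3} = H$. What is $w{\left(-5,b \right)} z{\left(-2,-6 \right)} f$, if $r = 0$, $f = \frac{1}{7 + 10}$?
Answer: $- \frac{30}{17} \approx -1.7647$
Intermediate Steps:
$z{\left(H,P \right)} = - 3 H$
$f = \frac{1}{17} \approx 0.058824$
$w{\left(F,a \right)} = F a^{2}$ ($w{\left(F,a \right)} = a F a + 0 = F a a + 0 = F a^{2} + 0 = F a^{2}$)
$w{\left(-5,b \right)} z{\left(-2,-6 \right)} f = - 5 \cdot 1^{2} \left(\left(-3\right) \left(-2\right)\right) \frac{1}{17} = \left(-5\right) 1 \cdot 6 \cdot \frac{1}{17} = \left(-5\right) 6 \cdot \frac{1}{17} = \left(-30\right) \frac{1}{17} = - \frac{30}{17}$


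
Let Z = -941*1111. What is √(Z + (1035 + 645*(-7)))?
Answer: I*√1048931 ≈ 1024.2*I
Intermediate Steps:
Z = -1045451
√(Z + (1035 + 645*(-7))) = √(-1045451 + (1035 + 645*(-7))) = √(-1045451 + (1035 - 4515)) = √(-1045451 - 3480) = √(-1048931) = I*√1048931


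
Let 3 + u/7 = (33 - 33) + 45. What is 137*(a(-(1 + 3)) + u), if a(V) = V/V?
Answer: 40415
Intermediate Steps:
u = 294 (u = -21 + 7*((33 - 33) + 45) = -21 + 7*(0 + 45) = -21 + 7*45 = -21 + 315 = 294)
a(V) = 1
137*(a(-(1 + 3)) + u) = 137*(1 + 294) = 137*295 = 40415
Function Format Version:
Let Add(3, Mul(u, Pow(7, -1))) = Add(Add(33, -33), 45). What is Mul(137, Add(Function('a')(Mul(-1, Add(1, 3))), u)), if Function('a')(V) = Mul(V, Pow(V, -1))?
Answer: 40415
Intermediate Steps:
u = 294 (u = Add(-21, Mul(7, Add(Add(33, -33), 45))) = Add(-21, Mul(7, Add(0, 45))) = Add(-21, Mul(7, 45)) = Add(-21, 315) = 294)
Function('a')(V) = 1
Mul(137, Add(Function('a')(Mul(-1, Add(1, 3))), u)) = Mul(137, Add(1, 294)) = Mul(137, 295) = 40415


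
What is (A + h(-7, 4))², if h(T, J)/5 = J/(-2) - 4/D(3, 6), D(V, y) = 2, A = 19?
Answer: 1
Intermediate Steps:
h(T, J) = -10 - 5*J/2 (h(T, J) = 5*(J/(-2) - 4/2) = 5*(J*(-½) - 4*½) = 5*(-J/2 - 2) = 5*(-2 - J/2) = -10 - 5*J/2)
(A + h(-7, 4))² = (19 + (-10 - 5/2*4))² = (19 + (-10 - 10))² = (19 - 20)² = (-1)² = 1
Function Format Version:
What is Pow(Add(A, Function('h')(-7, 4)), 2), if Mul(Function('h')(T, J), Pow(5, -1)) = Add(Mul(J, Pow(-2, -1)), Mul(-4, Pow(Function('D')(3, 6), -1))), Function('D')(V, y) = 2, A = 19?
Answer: 1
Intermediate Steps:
Function('h')(T, J) = Add(-10, Mul(Rational(-5, 2), J)) (Function('h')(T, J) = Mul(5, Add(Mul(J, Pow(-2, -1)), Mul(-4, Pow(2, -1)))) = Mul(5, Add(Mul(J, Rational(-1, 2)), Mul(-4, Rational(1, 2)))) = Mul(5, Add(Mul(Rational(-1, 2), J), -2)) = Mul(5, Add(-2, Mul(Rational(-1, 2), J))) = Add(-10, Mul(Rational(-5, 2), J)))
Pow(Add(A, Function('h')(-7, 4)), 2) = Pow(Add(19, Add(-10, Mul(Rational(-5, 2), 4))), 2) = Pow(Add(19, Add(-10, -10)), 2) = Pow(Add(19, -20), 2) = Pow(-1, 2) = 1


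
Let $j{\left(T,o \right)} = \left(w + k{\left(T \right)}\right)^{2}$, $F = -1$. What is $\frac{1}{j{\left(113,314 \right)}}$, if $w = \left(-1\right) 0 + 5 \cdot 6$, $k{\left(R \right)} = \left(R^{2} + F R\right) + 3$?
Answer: $\frac{1}{161010721} \approx 6.2108 \cdot 10^{-9}$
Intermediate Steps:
$k{\left(R \right)} = 3 + R^{2} - R$ ($k{\left(R \right)} = \left(R^{2} - R\right) + 3 = 3 + R^{2} - R$)
$w = 30$ ($w = 0 + 30 = 30$)
$j{\left(T,o \right)} = \left(33 + T^{2} - T\right)^{2}$ ($j{\left(T,o \right)} = \left(30 + \left(3 + T^{2} - T\right)\right)^{2} = \left(33 + T^{2} - T\right)^{2}$)
$\frac{1}{j{\left(113,314 \right)}} = \frac{1}{\left(33 + 113^{2} - 113\right)^{2}} = \frac{1}{\left(33 + 12769 - 113\right)^{2}} = \frac{1}{12689^{2}} = \frac{1}{161010721}$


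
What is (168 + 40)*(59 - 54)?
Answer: 1040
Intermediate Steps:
(168 + 40)*(59 - 54) = 208*5 = 1040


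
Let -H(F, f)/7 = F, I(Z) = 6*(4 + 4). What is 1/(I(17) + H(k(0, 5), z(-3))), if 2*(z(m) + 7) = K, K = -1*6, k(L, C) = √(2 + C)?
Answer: 48/1961 + 7*√7/1961 ≈ 0.033922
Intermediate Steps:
I(Z) = 48 (I(Z) = 6*8 = 48)
K = -6
z(m) = -10 (z(m) = -7 + (½)*(-6) = -7 - 3 = -10)
H(F, f) = -7*F
1/(I(17) + H(k(0, 5), z(-3))) = 1/(48 - 7*√(2 + 5)) = 1/(48 - 7*√7)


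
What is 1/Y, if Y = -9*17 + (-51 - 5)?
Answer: -1/209 ≈ -0.0047847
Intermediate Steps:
Y = -209 (Y = -153 - 56 = -209)
1/Y = 1/(-209) = -1/209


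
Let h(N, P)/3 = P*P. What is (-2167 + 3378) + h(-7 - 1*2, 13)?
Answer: 1718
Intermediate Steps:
h(N, P) = 3*P² (h(N, P) = 3*(P*P) = 3*P²)
(-2167 + 3378) + h(-7 - 1*2, 13) = (-2167 + 3378) + 3*13² = 1211 + 3*169 = 1211 + 507 = 1718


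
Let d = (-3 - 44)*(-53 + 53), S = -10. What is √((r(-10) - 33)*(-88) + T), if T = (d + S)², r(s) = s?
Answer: 2*√971 ≈ 62.322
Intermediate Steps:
d = 0 (d = -47*0 = 0)
T = 100 (T = (0 - 10)² = (-10)² = 100)
√((r(-10) - 33)*(-88) + T) = √((-10 - 33)*(-88) + 100) = √(-43*(-88) + 100) = √(3784 + 100) = √3884 = 2*√971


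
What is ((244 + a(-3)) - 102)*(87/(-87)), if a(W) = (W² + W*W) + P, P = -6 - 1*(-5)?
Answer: -159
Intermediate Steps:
P = -1 (P = -6 + 5 = -1)
a(W) = -1 + 2*W² (a(W) = (W² + W*W) - 1 = (W² + W²) - 1 = 2*W² - 1 = -1 + 2*W²)
((244 + a(-3)) - 102)*(87/(-87)) = ((244 + (-1 + 2*(-3)²)) - 102)*(87/(-87)) = ((244 + (-1 + 2*9)) - 102)*(87*(-1/87)) = ((244 + (-1 + 18)) - 102)*(-1) = ((244 + 17) - 102)*(-1) = (261 - 102)*(-1) = 159*(-1) = -159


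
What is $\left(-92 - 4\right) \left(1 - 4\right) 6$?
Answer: $1728$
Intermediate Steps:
$\left(-92 - 4\right) \left(1 - 4\right) 6 = - 96 \left(\left(-3\right) 6\right) = \left(-96\right) \left(-18\right) = 1728$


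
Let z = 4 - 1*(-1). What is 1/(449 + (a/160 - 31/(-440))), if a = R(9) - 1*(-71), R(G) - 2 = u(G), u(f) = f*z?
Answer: 880/395831 ≈ 0.0022232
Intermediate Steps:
z = 5 (z = 4 + 1 = 5)
u(f) = 5*f (u(f) = f*5 = 5*f)
R(G) = 2 + 5*G
a = 118 (a = (2 + 5*9) - 1*(-71) = (2 + 45) + 71 = 47 + 71 = 118)
1/(449 + (a/160 - 31/(-440))) = 1/(449 + (118/160 - 31/(-440))) = 1/(449 + (118*(1/160) - 31*(-1/440))) = 1/(449 + (59/80 + 31/440)) = 1/(449 + 711/880) = 1/(395831/880) = 880/395831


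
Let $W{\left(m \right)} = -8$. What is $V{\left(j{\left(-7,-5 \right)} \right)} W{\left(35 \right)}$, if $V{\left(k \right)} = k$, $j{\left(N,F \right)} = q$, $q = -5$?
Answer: $40$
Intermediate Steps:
$j{\left(N,F \right)} = -5$
$V{\left(j{\left(-7,-5 \right)} \right)} W{\left(35 \right)} = \left(-5\right) \left(-8\right) = 40$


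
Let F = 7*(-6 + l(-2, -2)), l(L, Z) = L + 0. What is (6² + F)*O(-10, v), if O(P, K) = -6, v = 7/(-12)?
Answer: 120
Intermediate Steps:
l(L, Z) = L
v = -7/12 (v = 7*(-1/12) = -7/12 ≈ -0.58333)
F = -56 (F = 7*(-6 - 2) = 7*(-8) = -56)
(6² + F)*O(-10, v) = (6² - 56)*(-6) = (36 - 56)*(-6) = -20*(-6) = 120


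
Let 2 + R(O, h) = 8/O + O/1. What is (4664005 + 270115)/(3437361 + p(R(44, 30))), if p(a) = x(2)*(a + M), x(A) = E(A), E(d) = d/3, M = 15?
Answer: 162825960/113434171 ≈ 1.4354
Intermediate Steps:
E(d) = d/3 (E(d) = d*(1/3) = d/3)
R(O, h) = -2 + O + 8/O (R(O, h) = -2 + (8/O + O/1) = -2 + (8/O + O*1) = -2 + (8/O + O) = -2 + (O + 8/O) = -2 + O + 8/O)
x(A) = A/3
p(a) = 10 + 2*a/3 (p(a) = ((1/3)*2)*(a + 15) = 2*(15 + a)/3 = 10 + 2*a/3)
(4664005 + 270115)/(3437361 + p(R(44, 30))) = (4664005 + 270115)/(3437361 + (10 + 2*(-2 + 44 + 8/44)/3)) = 4934120/(3437361 + (10 + 2*(-2 + 44 + 8*(1/44))/3)) = 4934120/(3437361 + (10 + 2*(-2 + 44 + 2/11)/3)) = 4934120/(3437361 + (10 + (2/3)*(464/11))) = 4934120/(3437361 + (10 + 928/33)) = 4934120/(3437361 + 1258/33) = 4934120/(113434171/33) = 4934120*(33/113434171) = 162825960/113434171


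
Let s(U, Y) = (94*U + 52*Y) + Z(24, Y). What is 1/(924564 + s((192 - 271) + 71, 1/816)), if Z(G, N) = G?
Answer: 204/188462557 ≈ 1.0824e-6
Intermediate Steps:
s(U, Y) = 24 + 52*Y + 94*U (s(U, Y) = (94*U + 52*Y) + 24 = (52*Y + 94*U) + 24 = 24 + 52*Y + 94*U)
1/(924564 + s((192 - 271) + 71, 1/816)) = 1/(924564 + (24 + 52/816 + 94*((192 - 271) + 71))) = 1/(924564 + (24 + 52*(1/816) + 94*(-79 + 71))) = 1/(924564 + (24 + 13/204 + 94*(-8))) = 1/(924564 + (24 + 13/204 - 752)) = 1/(924564 - 148499/204) = 1/(188462557/204) = 204/188462557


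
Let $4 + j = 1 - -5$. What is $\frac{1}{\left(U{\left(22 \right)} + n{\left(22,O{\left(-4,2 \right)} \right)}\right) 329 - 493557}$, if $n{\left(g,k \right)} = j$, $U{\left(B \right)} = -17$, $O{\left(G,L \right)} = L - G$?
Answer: $- \frac{1}{498492} \approx -2.0061 \cdot 10^{-6}$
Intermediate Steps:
$j = 2$ ($j = -4 + \left(1 - -5\right) = -4 + \left(1 + 5\right) = -4 + 6 = 2$)
$n{\left(g,k \right)} = 2$
$\frac{1}{\left(U{\left(22 \right)} + n{\left(22,O{\left(-4,2 \right)} \right)}\right) 329 - 493557} = \frac{1}{\left(-17 + 2\right) 329 - 493557} = \frac{1}{\left(-15\right) 329 - 493557} = \frac{1}{-4935 - 493557} = \frac{1}{-498492} = - \frac{1}{498492}$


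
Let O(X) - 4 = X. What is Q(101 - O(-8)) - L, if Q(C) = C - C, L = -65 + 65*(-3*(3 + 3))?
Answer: 1235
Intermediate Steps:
O(X) = 4 + X
L = -1235 (L = -65 + 65*(-3*6) = -65 + 65*(-18) = -65 - 1170 = -1235)
Q(C) = 0
Q(101 - O(-8)) - L = 0 - 1*(-1235) = 0 + 1235 = 1235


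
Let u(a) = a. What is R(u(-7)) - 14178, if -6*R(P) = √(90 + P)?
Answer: -14178 - √83/6 ≈ -14180.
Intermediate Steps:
R(P) = -√(90 + P)/6
R(u(-7)) - 14178 = -√(90 - 7)/6 - 14178 = -√83/6 - 14178 = -14178 - √83/6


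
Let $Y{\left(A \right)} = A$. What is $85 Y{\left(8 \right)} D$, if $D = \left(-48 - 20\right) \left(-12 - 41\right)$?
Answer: $2450720$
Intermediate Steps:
$D = 3604$ ($D = \left(-68\right) \left(-53\right) = 3604$)
$85 Y{\left(8 \right)} D = 85 \cdot 8 \cdot 3604 = 680 \cdot 3604 = 2450720$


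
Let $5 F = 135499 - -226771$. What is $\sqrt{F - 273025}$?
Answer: $i \sqrt{200571} \approx 447.85 i$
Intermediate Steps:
$F = 72454$ ($F = \frac{135499 - -226771}{5} = \frac{135499 + 226771}{5} = \frac{1}{5} \cdot 362270 = 72454$)
$\sqrt{F - 273025} = \sqrt{72454 - 273025} = \sqrt{-200571} = i \sqrt{200571}$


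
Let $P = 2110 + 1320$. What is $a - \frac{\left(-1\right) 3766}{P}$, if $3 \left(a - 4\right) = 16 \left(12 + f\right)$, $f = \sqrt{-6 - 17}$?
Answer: $\frac{16929}{245} + \frac{16 i \sqrt{23}}{3} \approx 69.098 + 25.578 i$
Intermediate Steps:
$f = i \sqrt{23}$ ($f = \sqrt{-23} = i \sqrt{23} \approx 4.7958 i$)
$P = 3430$
$a = 68 + \frac{16 i \sqrt{23}}{3}$ ($a = 4 + \frac{16 \left(12 + i \sqrt{23}\right)}{3} = 4 + \frac{192 + 16 i \sqrt{23}}{3} = 4 + \left(64 + \frac{16 i \sqrt{23}}{3}\right) = 68 + \frac{16 i \sqrt{23}}{3} \approx 68.0 + 25.578 i$)
$a - \frac{\left(-1\right) 3766}{P} = \left(68 + \frac{16 i \sqrt{23}}{3}\right) - \frac{\left(-1\right) 3766}{3430} = \left(68 + \frac{16 i \sqrt{23}}{3}\right) - \left(-3766\right) \frac{1}{3430} = \left(68 + \frac{16 i \sqrt{23}}{3}\right) - - \frac{269}{245} = \left(68 + \frac{16 i \sqrt{23}}{3}\right) + \frac{269}{245} = \frac{16929}{245} + \frac{16 i \sqrt{23}}{3}$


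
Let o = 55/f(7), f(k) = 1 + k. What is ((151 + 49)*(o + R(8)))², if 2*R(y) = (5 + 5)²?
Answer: 129390625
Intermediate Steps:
o = 55/8 (o = 55/(1 + 7) = 55/8 ≈ 6.8750)
R(y) = 50 (R(y) = (5 + 5)²/2 = (½)*10² = (½)*100 = 50)
((151 + 49)*(o + R(8)))² = ((151 + 49)*(55/8 + 50))² = (200*(455/8))² = 11375² = 129390625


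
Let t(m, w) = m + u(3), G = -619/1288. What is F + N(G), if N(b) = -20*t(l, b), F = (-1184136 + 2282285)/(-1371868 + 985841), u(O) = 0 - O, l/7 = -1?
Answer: 76107251/386027 ≈ 197.16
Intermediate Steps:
l = -7 (l = 7*(-1) = -7)
u(O) = -O
G = -619/1288 (G = -619*1/1288 = -619/1288 ≈ -0.48059)
t(m, w) = -3 + m (t(m, w) = m - 1*3 = m - 3 = -3 + m)
F = -1098149/386027 (F = 1098149/(-386027) = 1098149*(-1/386027) = -1098149/386027 ≈ -2.8447)
N(b) = 200 (N(b) = -20*(-3 - 7) = -20*(-10) = 200)
F + N(G) = -1098149/386027 + 200 = 76107251/386027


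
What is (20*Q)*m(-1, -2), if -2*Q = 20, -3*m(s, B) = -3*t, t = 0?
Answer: 0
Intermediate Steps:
m(s, B) = 0 (m(s, B) = -(-1)*0 = -1/3*0 = 0)
Q = -10 (Q = -1/2*20 = -10)
(20*Q)*m(-1, -2) = (20*(-10))*0 = -200*0 = 0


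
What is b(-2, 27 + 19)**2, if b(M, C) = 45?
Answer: 2025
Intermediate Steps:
b(-2, 27 + 19)**2 = 45**2 = 2025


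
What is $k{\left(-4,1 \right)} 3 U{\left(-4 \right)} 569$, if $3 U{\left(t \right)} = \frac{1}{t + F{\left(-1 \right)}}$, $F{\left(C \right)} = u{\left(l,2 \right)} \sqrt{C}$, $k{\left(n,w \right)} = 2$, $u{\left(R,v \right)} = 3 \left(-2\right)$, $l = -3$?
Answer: $- \frac{1138}{13} + \frac{1707 i}{13} \approx -87.538 + 131.31 i$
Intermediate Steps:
$u{\left(R,v \right)} = -6$
$F{\left(C \right)} = - 6 \sqrt{C}$
$U{\left(t \right)} = \frac{1}{3 \left(t - 6 i\right)}$ ($U{\left(t \right)} = \frac{1}{3 \left(t - 6 \sqrt{-1}\right)} = \frac{1}{3 \left(t - 6 i\right)}$)
$k{\left(-4,1 \right)} 3 U{\left(-4 \right)} 569 = 2 \cdot 3 \frac{1}{3 \left(-4 - 6 i\right)} 569 = 6 \frac{\frac{1}{52} \left(-4 + 6 i\right)}{3} \cdot 569 = 6 \frac{-4 + 6 i}{156} \cdot 569 = \frac{-4 + 6 i}{26} \cdot 569 = \frac{569 \left(-4 + 6 i\right)}{26}$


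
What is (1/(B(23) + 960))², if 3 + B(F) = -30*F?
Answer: 1/71289 ≈ 1.4027e-5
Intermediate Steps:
B(F) = -3 - 30*F
(1/(B(23) + 960))² = (1/((-3 - 30*23) + 960))² = (1/((-3 - 690) + 960))² = (1/(-693 + 960))² = (1/267)² = 1/71289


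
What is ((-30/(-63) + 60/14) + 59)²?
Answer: 1792921/441 ≈ 4065.6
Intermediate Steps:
((-30/(-63) + 60/14) + 59)² = ((-30*(-1/63) + 60*(1/14)) + 59)² = ((10/21 + 30/7) + 59)² = (100/21 + 59)² = (1339/21)² = 1792921/441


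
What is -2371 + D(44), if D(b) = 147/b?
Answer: -104177/44 ≈ -2367.7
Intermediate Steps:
-2371 + D(44) = -2371 + 147/44 = -104177/44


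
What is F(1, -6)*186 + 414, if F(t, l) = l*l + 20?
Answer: 10830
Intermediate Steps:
F(t, l) = 20 + l**2 (F(t, l) = l**2 + 20 = 20 + l**2)
F(1, -6)*186 + 414 = (20 + (-6)**2)*186 + 414 = (20 + 36)*186 + 414 = 56*186 + 414 = 10416 + 414 = 10830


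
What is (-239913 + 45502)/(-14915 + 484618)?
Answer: -194411/469703 ≈ -0.41390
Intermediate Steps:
(-239913 + 45502)/(-14915 + 484618) = -194411/469703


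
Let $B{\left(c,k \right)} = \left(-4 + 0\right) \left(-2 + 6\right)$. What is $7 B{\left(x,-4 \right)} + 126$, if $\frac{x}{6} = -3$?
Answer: $14$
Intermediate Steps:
$x = -18$ ($x = 6 \left(-3\right) = -18$)
$B{\left(c,k \right)} = -16$ ($B{\left(c,k \right)} = \left(-4\right) 4 = -16$)
$7 B{\left(x,-4 \right)} + 126 = 7 \left(-16\right) + 126 = -112 + 126 = 14$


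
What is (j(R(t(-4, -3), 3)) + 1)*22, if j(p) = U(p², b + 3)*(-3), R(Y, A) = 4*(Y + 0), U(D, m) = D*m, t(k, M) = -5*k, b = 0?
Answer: -1267178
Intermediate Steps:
R(Y, A) = 4*Y
j(p) = -9*p² (j(p) = (p²*(0 + 3))*(-3) = (p²*3)*(-3) = (3*p²)*(-3) = -9*p²)
(j(R(t(-4, -3), 3)) + 1)*22 = (-9*(4*(-5*(-4)))² + 1)*22 = (-9*(4*20)² + 1)*22 = (-9*80² + 1)*22 = (-9*6400 + 1)*22 = (-57600 + 1)*22 = -57599*22 = -1267178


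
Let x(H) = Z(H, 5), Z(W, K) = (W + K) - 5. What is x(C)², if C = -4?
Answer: 16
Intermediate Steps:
Z(W, K) = -5 + K + W (Z(W, K) = (K + W) - 5 = -5 + K + W)
x(H) = H (x(H) = -5 + 5 + H = H)
x(C)² = (-4)² = 16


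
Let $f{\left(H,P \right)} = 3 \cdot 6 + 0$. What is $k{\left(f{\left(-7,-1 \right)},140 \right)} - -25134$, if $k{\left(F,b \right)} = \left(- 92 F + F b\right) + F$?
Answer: $26016$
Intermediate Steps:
$f{\left(H,P \right)} = 18$ ($f{\left(H,P \right)} = 18 + 0 = 18$)
$k{\left(F,b \right)} = - 91 F + F b$
$k{\left(f{\left(-7,-1 \right)},140 \right)} - -25134 = 18 \left(-91 + 140\right) - -25134 = 18 \cdot 49 + 25134 = 882 + 25134 = 26016$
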